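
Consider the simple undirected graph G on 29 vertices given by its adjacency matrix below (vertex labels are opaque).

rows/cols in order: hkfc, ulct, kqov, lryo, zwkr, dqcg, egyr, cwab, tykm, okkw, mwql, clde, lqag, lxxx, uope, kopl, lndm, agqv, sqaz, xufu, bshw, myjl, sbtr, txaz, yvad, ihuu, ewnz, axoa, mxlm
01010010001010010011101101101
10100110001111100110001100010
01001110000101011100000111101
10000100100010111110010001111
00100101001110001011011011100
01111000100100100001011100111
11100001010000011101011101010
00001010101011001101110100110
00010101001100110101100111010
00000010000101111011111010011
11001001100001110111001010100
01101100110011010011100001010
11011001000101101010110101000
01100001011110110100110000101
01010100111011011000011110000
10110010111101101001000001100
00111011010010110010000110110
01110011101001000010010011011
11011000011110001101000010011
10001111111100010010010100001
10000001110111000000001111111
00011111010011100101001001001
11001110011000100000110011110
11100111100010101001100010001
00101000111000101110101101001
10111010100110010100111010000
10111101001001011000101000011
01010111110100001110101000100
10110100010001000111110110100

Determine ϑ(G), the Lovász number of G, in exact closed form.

sqrt(29)

Vertex xufu has 14 neighbors: hkfc, zwkr, dqcg, egyr, cwab, tykm, okkw, mwql, clde, kopl, sqaz, myjl, txaz, mxlm.
Vertex sbtr has 14 neighbors: hkfc, ulct, zwkr, dqcg, egyr, okkw, mwql, uope, bshw, myjl, yvad, ihuu, ewnz, axoa.
Vertex lqag has 14 neighbors: hkfc, ulct, lryo, zwkr, cwab, clde, lxxx, uope, lndm, sqaz, bshw, myjl, txaz, ihuu.
Vertex yvad has 14 neighbors: kqov, zwkr, tykm, okkw, mwql, uope, lndm, agqv, sqaz, bshw, sbtr, txaz, ihuu, mxlm.
deg(v) = 14 for all v (|V|=29); strongly regular (29,14,6,7).
spec(A) ≈ [14.0, 2.1926, -3.1926] (distinct, 4 d.p.).
ϑ = −N·λ_min/(λ_max−λ_min) = −29·(-sqrt(29)/2 - 1/2)/(14−(-sqrt(29)/2 - 1/2)) = sqrt(29).
ϑ(G) ≈ 5.38516481.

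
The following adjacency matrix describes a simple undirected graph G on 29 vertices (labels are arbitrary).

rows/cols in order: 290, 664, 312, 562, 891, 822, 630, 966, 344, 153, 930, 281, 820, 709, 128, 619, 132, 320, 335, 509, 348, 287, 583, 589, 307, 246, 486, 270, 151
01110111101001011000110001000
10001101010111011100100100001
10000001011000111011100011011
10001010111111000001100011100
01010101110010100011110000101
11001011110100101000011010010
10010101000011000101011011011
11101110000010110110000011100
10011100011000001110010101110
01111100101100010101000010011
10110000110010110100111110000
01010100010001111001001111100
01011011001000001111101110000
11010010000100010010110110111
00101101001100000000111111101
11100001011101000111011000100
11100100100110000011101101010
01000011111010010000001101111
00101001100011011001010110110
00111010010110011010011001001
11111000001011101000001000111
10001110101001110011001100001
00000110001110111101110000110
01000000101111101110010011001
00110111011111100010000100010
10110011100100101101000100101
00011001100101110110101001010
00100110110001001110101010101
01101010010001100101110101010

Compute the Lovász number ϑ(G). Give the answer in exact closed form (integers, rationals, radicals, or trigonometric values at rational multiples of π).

N(153) = {664, 312, 562, 891, 822, 344, 930, 281, 619, 320, 509, 307, 270, 151}, |N(153)| = 14.
Vertex 562 has 14 neighbors: 290, 891, 630, 344, 153, 930, 281, 820, 709, 509, 348, 307, 246, 486.
N(290) = {664, 312, 562, 822, 630, 966, 344, 930, 709, 619, 132, 348, 287, 246}, |N(290)| = 14.
Vertex 128 has 14 neighbors: 312, 891, 822, 966, 930, 281, 348, 287, 583, 589, 307, 246, 486, 151.
G on 29 vertices is 14-regular; Paley(29): SR with (k,λ,μ)=(14,6,7).
Distinct eigenvalues (to 6 d.p.): [14.0, 2.192582, -3.192582].
Lovász (edge-transitive): ϑ = −29·(-sqrt(29)/2 - 1/2)/((14)−(-sqrt(29)/2 - 1/2)) = sqrt(29).
≈ 5.3852 (to 4 d.p.).

sqrt(29)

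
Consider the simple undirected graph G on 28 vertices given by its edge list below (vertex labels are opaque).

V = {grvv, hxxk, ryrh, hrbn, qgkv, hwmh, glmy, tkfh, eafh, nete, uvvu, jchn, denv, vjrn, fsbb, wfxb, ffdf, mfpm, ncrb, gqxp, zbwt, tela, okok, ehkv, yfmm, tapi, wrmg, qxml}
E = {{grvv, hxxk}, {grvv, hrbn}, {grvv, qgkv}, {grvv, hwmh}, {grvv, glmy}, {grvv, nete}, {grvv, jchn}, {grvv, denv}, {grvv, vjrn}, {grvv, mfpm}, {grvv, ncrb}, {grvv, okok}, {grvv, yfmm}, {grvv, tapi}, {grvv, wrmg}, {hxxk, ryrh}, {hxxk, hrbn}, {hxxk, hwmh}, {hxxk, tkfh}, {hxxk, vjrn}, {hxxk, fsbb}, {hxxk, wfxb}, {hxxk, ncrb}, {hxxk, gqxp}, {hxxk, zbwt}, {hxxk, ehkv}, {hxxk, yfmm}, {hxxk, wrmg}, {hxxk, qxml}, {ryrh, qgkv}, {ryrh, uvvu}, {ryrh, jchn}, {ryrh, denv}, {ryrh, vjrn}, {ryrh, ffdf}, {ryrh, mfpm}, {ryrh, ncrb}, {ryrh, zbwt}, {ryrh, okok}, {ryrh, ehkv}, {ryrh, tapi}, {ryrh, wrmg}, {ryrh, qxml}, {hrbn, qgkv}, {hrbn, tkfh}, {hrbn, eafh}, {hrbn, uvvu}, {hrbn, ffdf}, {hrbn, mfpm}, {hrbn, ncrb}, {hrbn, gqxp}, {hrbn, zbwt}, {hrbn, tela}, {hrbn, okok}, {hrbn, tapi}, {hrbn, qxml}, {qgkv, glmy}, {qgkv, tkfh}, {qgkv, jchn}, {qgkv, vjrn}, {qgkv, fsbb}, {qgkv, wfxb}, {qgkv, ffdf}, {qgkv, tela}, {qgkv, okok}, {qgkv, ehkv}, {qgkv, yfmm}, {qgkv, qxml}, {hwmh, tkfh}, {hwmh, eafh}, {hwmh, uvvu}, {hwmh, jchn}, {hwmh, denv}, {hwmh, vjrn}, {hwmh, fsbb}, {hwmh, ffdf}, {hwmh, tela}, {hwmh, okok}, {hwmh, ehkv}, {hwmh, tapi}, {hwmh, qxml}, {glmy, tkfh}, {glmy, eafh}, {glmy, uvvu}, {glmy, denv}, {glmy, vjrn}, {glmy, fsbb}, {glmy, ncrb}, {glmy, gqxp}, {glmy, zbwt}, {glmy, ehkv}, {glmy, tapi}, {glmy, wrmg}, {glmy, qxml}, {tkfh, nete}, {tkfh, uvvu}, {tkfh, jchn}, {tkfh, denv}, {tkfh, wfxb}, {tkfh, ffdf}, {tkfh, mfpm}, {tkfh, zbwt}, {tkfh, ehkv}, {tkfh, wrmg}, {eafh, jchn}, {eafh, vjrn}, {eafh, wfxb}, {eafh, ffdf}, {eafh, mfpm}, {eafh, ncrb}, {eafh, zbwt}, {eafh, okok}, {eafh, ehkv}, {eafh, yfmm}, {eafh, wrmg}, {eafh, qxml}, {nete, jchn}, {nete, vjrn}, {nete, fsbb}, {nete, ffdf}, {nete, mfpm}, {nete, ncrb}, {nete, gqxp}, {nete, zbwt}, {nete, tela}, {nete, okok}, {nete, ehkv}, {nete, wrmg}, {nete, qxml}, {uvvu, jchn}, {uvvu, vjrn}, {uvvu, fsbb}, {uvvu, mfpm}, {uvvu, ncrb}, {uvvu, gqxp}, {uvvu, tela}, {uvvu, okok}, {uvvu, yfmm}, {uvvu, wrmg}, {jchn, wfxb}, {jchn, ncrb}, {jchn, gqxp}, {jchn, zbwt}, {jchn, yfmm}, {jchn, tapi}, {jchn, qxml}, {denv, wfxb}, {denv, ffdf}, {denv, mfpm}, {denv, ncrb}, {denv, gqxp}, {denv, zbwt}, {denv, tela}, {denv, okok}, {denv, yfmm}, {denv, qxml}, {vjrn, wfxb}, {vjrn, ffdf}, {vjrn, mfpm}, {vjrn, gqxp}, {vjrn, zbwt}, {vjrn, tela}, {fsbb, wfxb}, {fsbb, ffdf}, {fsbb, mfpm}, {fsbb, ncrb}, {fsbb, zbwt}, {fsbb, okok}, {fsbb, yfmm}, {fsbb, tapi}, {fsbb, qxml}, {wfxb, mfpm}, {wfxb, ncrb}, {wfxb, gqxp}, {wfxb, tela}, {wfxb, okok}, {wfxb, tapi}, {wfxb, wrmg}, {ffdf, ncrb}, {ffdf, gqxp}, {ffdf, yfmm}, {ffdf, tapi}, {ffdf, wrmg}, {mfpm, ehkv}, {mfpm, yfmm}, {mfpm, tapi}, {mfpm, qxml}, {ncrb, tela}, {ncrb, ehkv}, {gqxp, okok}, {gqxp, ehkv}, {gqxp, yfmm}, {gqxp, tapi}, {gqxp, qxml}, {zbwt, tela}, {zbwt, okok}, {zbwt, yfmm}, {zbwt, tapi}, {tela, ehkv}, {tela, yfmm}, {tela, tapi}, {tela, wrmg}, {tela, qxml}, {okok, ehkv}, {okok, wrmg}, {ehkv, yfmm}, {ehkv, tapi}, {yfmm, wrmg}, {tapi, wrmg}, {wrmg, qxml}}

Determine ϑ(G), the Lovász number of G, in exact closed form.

7

N(ffdf) = {ryrh, hrbn, qgkv, hwmh, tkfh, eafh, nete, denv, vjrn, fsbb, ncrb, gqxp, yfmm, tapi, wrmg}, |N(ffdf)| = 15.
N(glmy) = {grvv, qgkv, tkfh, eafh, uvvu, denv, vjrn, fsbb, ncrb, gqxp, zbwt, ehkv, tapi, wrmg, qxml}, |N(glmy)| = 15.
deg(gqxp) = 15; N(gqxp) = {hxxk, hrbn, glmy, nete, uvvu, jchn, denv, vjrn, wfxb, ffdf, okok, ehkv, yfmm, tapi, qxml}.
N(hwmh) = {grvv, hxxk, tkfh, eafh, uvvu, jchn, denv, vjrn, fsbb, ffdf, tela, okok, ehkv, tapi, qxml}, |N(hwmh)| = 15.
deg(v) = 15 for all v (|V|=28); Kneser-type, 2-subsets of [8].
Distinct eigenvalues (to 5 d.p.): [15.0, 1.0, -5.0].
With N=28: ϑ(G) = 28·(-1*(-5))/(15−(-5)) = 7.
ϑ(G) ≈ 7.000000000.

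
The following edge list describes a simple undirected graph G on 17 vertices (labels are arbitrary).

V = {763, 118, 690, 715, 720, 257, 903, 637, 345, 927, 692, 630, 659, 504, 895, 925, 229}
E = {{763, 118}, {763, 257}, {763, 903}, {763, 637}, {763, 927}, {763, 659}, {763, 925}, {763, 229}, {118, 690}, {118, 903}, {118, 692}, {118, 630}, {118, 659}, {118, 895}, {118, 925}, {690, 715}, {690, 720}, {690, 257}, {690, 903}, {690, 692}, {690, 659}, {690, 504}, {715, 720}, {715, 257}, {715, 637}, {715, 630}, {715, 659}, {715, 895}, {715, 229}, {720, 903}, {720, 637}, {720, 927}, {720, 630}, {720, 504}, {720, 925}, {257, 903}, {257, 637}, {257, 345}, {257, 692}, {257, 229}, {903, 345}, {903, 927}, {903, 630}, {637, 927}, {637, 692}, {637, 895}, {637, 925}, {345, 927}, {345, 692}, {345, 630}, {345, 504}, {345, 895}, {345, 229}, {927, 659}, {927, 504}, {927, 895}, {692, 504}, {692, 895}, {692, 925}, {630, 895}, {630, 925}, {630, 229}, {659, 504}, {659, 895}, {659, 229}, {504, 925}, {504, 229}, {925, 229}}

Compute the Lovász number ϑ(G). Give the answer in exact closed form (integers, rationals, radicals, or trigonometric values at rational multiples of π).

sqrt(17)

N(927) = {763, 720, 903, 637, 345, 659, 504, 895}, |N(927)| = 8.
N(637) = {763, 715, 720, 257, 927, 692, 895, 925}, |N(637)| = 8.
Vertex 257 has 8 neighbors: 763, 690, 715, 903, 637, 345, 692, 229.
Vertex 895 has 8 neighbors: 118, 715, 637, 345, 927, 692, 630, 659.
17-vertex 8-regular graph: strongly regular (17,8,3,4).
Distinct eigenvalues (to 5 d.p.): [8.0, 1.56155, -2.56155].
−17·(-sqrt(17)/2 - 1/2) / ((8)−(-sqrt(17)/2 - 1/2)) = sqrt(17) = ϑ(G).
ϑ(G) ≈ 4.12311.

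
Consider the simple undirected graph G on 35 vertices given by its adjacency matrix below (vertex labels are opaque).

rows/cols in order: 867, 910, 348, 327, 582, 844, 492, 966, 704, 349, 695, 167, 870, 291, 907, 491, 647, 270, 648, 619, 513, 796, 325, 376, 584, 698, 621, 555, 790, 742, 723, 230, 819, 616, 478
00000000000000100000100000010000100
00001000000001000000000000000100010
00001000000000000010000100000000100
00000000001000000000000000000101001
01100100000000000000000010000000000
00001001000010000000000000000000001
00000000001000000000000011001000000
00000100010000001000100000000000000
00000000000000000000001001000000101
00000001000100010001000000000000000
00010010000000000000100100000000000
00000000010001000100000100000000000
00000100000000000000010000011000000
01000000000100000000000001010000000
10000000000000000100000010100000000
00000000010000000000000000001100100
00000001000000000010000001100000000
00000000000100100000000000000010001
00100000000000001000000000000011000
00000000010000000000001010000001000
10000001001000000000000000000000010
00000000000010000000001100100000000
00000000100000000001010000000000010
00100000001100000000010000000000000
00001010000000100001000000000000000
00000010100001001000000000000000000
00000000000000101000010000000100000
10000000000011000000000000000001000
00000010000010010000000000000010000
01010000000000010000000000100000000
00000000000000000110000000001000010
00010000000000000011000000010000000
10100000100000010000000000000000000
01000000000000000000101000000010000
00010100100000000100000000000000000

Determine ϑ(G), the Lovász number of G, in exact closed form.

N(621) = {907, 647, 796, 742}, |N(621)| = 4.
deg(491) = 4; N(491) = {349, 790, 742, 819}.
Vertex 291 has 4 neighbors: 910, 167, 698, 555.
deg(796) = 4; N(796) = {870, 325, 376, 621}.
4-regular, N=35; this is K(7,3), the Kneser graph.
spec(A) ≈ [4.0, 2.0, -1.0, -3.0] (distinct, 3 d.p.).
ϑ = −N·λ_min/(λ_max−λ_min) = −35·(-3)/(4−(-3)) = 15.
ϑ(G) ≈ 15.0000000.

15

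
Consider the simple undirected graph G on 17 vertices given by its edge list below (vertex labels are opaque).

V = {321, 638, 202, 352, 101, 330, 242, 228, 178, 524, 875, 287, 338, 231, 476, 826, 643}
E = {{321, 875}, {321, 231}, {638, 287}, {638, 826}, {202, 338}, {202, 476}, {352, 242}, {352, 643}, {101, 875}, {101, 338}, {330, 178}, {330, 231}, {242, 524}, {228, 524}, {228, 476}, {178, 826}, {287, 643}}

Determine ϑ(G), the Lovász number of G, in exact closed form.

deg(476) = 2; N(476) = {202, 228}.
N(330) = {178, 231}, |N(330)| = 2.
Vertex 228 has 2 neighbors: 524, 476.
Vertex 643 has 2 neighbors: 352, 287.
Every vertex has degree 2 (N=17); a single 17-cycle (edge-transitive).
spec(A) ≈ [2.0, 1.864944, 1.478018, 0.891477, 0.184537, -0.547326, -1.205269, -1.700434, -1.965946] (distinct, 6 d.p.).
Lovász (edge-transitive): ϑ = −17·(-2*cos(pi/17))/((2)−(-2*cos(pi/17))) = 17*cos(pi/17)/(cos(pi/17) + 1).
= 8.427014314… (decimal).
Check 8 ≤ 17*cos(pi/17)/(cos(pi/17) + 1) ≤ 9: both strict.

17*cos(pi/17)/(cos(pi/17) + 1)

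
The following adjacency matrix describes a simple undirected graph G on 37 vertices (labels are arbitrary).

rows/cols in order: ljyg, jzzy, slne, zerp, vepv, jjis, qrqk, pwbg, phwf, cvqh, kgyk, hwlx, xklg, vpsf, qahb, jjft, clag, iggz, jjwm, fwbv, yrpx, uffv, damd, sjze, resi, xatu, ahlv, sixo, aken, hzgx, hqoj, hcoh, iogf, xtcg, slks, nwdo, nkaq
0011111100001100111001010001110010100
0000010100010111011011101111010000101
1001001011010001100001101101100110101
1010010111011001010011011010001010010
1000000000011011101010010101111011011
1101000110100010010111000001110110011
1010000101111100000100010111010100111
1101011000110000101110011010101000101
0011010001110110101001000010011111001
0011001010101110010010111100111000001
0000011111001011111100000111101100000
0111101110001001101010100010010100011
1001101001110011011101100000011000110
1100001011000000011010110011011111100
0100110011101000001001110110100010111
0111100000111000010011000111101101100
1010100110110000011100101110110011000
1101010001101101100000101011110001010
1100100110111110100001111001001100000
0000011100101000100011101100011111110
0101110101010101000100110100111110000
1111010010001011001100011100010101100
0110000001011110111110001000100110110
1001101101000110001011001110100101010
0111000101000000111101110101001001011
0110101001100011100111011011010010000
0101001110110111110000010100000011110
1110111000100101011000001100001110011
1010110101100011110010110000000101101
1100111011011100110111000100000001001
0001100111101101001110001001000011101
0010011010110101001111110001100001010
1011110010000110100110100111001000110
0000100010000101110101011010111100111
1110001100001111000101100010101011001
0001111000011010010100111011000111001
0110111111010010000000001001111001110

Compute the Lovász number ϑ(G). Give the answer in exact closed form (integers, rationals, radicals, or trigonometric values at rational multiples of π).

deg(hwlx) = 18; N(hwlx) = {jzzy, slne, zerp, vepv, qrqk, pwbg, phwf, xklg, jjft, clag, jjwm, yrpx, damd, ahlv, hzgx, hcoh, nwdo, nkaq}.
N(iogf) = {ljyg, slne, zerp, vepv, jjis, phwf, vpsf, qahb, clag, fwbv, yrpx, damd, xatu, ahlv, sixo, hqoj, slks, nwdo}, |N(iogf)| = 18.
deg(xklg) = 18; N(xklg) = {ljyg, zerp, vepv, qrqk, cvqh, kgyk, hwlx, qahb, jjft, iggz, jjwm, fwbv, uffv, damd, hzgx, hqoj, slks, nwdo}.
deg(ahlv) = 18; N(ahlv) = {jzzy, zerp, qrqk, pwbg, phwf, kgyk, hwlx, vpsf, qahb, jjft, clag, iggz, sjze, xatu, iogf, xtcg, slks, nwdo}.
18-regular, N=37; strongly regular (37,18,8,9).
Distinct eigenvalues (to 4 d.p.): [18.0, 2.5414, -3.5414].
ϑ = −N·λ_min/(λ_max−λ_min) = −37·(-sqrt(37)/2 - 1/2)/(18−(-sqrt(37)/2 - 1/2)) = sqrt(37).
Numerically 6.0828.

sqrt(37)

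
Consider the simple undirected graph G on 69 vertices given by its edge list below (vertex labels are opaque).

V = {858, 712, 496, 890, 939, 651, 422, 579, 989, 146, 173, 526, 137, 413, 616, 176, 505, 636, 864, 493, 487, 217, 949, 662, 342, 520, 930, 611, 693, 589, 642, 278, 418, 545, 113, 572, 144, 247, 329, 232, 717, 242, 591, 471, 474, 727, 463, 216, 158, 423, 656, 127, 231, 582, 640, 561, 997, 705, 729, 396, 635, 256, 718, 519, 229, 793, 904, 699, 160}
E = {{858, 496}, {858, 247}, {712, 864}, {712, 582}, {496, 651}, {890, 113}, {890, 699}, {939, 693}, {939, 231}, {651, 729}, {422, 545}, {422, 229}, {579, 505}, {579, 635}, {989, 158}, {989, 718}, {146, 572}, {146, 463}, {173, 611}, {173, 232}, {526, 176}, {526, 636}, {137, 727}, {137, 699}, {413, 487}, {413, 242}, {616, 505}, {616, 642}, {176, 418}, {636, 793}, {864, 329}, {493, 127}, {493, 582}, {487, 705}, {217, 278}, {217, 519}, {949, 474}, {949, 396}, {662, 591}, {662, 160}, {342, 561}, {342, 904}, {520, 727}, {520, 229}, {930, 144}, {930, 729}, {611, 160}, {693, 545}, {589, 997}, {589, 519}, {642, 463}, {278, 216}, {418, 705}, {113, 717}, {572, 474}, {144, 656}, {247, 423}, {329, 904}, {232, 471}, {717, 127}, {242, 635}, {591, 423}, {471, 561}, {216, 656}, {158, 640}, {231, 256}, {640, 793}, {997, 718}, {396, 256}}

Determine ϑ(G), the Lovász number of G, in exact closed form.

69*cos(pi/69)/(cos(pi/69) + 1)

deg(572) = 2; N(572) = {146, 474}.
deg(463) = 2; N(463) = {146, 642}.
deg(471) = 2; N(471) = {232, 561}.
Vertex 693 has 2 neighbors: 939, 545.
69-vertex 2-regular graph: the odd cycle C_{69}.
Distinct eigenvalues (to 6 d.p.): [2.0, 1.991714, 1.966923, 1.925835, 1.868788, 1.796255, 1.708839, 1.607262, 1.492367, 1.365106, 1.226534, 1.077797, 0.92013, 0.754838, 0.583292, 0.406912, 0.22716, 0.045526, -0.136485, -0.317365, -0.495616, -0.669759, -0.838353, -1.0, -1.153361, -1.297164, -1.430219, -1.551423, -1.659771, -1.754365, -1.834423, -1.899279, -1.948398, -1.981372, -1.997927].
Lovász (edge-transitive): ϑ = −69·(-2*cos(pi/69))/((2)−(-2*cos(pi/69))) = 69*cos(pi/69)/(cos(pi/69) + 1).
= 34.4821… (decimal).
34 ≤ 69*cos(pi/69)/(cos(pi/69) + 1) ≤ 35: both strict.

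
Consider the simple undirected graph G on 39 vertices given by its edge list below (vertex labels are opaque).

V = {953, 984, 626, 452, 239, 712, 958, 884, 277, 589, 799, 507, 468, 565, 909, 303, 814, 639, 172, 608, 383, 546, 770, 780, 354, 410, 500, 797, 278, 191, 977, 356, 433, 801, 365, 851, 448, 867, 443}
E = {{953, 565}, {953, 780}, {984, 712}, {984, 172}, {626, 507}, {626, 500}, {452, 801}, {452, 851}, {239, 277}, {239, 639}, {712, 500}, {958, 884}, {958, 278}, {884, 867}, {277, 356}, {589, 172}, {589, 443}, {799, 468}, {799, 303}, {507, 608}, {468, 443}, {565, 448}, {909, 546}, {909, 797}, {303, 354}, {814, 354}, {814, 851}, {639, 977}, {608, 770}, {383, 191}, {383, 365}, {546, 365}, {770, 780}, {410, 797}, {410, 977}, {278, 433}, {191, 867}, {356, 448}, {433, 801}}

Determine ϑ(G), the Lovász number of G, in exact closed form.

Vertex 953 has 2 neighbors: 565, 780.
Vertex 958 has 2 neighbors: 884, 278.
deg(589) = 2; N(589) = {172, 443}.
deg(303) = 2; N(303) = {799, 354}.
2-regular, N=39; this is C_{39}, the 39-cycle.
The 20 distinct eigenvalues: [2.0, 1.9741, 1.8971, 1.7709, 1.5989, 1.3854, 1.1361, 0.8574, 0.5564, 0.2411, -0.0805, -0.4001, -0.7092, -1.0, -1.2649, -1.497, -1.6904, -1.84, -1.9419, -1.9935].
Lovász (edge-transitive): ϑ = −39·(-2*cos(pi/39))/((2)−(-2*cos(pi/39))) = 39*cos(pi/39)/(cos(pi/39) + 1).
= 19.46833241… (decimal).
Check 19 ≤ 39*cos(pi/39)/(cos(pi/39) + 1) ≤ 20: both strict.

39*cos(pi/39)/(cos(pi/39) + 1)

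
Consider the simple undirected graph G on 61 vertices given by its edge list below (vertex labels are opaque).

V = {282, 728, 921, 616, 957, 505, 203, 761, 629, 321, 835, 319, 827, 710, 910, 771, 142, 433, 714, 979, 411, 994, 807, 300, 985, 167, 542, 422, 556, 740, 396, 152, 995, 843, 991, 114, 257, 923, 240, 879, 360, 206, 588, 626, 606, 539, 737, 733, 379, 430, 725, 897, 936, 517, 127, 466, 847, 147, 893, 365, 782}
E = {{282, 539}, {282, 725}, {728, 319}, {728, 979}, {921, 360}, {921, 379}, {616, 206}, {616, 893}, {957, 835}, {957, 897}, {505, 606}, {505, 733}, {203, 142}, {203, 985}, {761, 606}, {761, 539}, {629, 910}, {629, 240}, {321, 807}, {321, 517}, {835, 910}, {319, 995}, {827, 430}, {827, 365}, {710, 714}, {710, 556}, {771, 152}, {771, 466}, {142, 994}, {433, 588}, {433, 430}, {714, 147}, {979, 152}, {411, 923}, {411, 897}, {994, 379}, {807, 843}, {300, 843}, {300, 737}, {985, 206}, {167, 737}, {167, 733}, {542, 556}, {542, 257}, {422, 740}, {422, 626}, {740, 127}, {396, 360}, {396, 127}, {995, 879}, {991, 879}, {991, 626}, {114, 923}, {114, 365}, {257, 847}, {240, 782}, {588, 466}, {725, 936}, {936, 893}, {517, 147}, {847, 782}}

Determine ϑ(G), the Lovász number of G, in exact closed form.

61*cos(pi/61)/(cos(pi/61) + 1)

Vertex 714 has 2 neighbors: 710, 147.
N(422) = {740, 626}, |N(422)| = 2.
deg(957) = 2; N(957) = {835, 897}.
Vertex 542 has 2 neighbors: 556, 257.
61-vertex 2-regular graph: this is C_{61}, the 61-cycle.
A has 31 distinct eigenvalues ≈ [2.0, 1.989, 1.958, 1.905, 1.833, 1.741, 1.63, 1.502, 1.359, 1.2, 1.03, 0.848, 0.657, 0.459, 0.257, 0.051, -0.154, -0.359, -0.559, -0.753, -0.94, -1.116, -1.281, -1.432, -1.568, -1.688, -1.789, -1.871, -1.934, -1.976, -1.997].
Lovász: ϑ = −61(-2*cos(pi/61))/(2+-(-1)*2*cos(pi/61)) = 61*cos(pi/61)/(cos(pi/61) + 1).
= 30.4797665… (decimal).
Lovász sandwich 30 ≤ 61*cos(pi/61)/(cos(pi/61) + 1) ≤ 31: both strict.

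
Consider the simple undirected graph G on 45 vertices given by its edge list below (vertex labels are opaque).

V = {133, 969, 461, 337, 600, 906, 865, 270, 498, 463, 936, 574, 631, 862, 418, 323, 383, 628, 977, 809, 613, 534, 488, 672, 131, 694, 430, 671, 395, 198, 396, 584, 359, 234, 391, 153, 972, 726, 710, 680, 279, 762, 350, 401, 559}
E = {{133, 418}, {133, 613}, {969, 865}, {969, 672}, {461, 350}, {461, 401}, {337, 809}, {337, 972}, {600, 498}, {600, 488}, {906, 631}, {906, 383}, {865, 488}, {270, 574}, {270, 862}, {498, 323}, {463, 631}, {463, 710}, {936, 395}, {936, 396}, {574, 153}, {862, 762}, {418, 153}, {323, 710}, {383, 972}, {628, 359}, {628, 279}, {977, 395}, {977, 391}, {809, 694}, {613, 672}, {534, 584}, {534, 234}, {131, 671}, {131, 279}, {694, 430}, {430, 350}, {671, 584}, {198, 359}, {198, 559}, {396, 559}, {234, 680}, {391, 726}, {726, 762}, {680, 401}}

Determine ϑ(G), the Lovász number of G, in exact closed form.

N(418) = {133, 153}, |N(418)| = 2.
N(972) = {337, 383}, |N(972)| = 2.
Vertex 906 has 2 neighbors: 631, 383.
N(559) = {198, 396}, |N(559)| = 2.
Regular of degree 2 on 45 vertices: the odd cycle C_{45}.
spec(A) ≈ [2.0, 1.980536, 1.922523, 1.827091, 1.696096, 1.532089, 1.338261, 1.118386, 0.876742, 0.618034, 0.347296, 0.069799, -0.209057, -0.483844, -0.749213, -1.0, -1.231323, -1.43868, -1.618034, -1.765895, -1.879385, -1.956295, -1.995128] (distinct, 6 d.p.).
ϑ = −N·λ_min/(λ_max−λ_min) = −45·(-2*cos(pi/45))/(2−(-2*cos(pi/45))) = 45*cos(pi/45)/(cos(pi/45) + 1).
= 22.4725621… (decimal).
α=22, χ(Ḡ)=23; ϑ=45*cos(pi/45)/(cos(pi/45) + 1) lies between (both strict).

45*cos(pi/45)/(cos(pi/45) + 1)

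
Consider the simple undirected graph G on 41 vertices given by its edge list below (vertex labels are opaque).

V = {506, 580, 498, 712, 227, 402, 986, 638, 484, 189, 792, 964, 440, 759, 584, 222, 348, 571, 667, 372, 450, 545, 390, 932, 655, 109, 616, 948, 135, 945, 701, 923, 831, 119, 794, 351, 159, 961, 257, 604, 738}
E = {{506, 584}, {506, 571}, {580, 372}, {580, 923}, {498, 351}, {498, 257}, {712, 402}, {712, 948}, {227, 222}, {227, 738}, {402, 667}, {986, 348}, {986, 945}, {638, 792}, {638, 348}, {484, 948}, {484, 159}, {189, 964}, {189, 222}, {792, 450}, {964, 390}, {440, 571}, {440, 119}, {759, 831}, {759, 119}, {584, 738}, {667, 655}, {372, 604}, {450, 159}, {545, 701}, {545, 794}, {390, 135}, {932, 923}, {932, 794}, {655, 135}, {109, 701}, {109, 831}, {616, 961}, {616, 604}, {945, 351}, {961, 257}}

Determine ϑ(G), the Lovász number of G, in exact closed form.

41*cos(pi/41)/(cos(pi/41) + 1)

deg(964) = 2; N(964) = {189, 390}.
N(257) = {498, 961}, |N(257)| = 2.
Vertex 159 has 2 neighbors: 484, 450.
N(545) = {701, 794}, |N(545)| = 2.
deg(v) = 2 for all v (|V|=41); the odd cycle C_{41}.
The 21 distinct eigenvalues: [2.0, 1.977, 1.907, 1.792, 1.636, 1.441, 1.212, 0.955, 0.676, 0.381, 0.077, -0.229, -0.53, -0.818, -1.087, -1.331, -1.543, -1.719, -1.855, -1.947, -1.994].
λ_max=2, λ_min=-2*cos(pi/41); ϑ = −41·λ_min/(λ_max−λ_min) = 41*cos(pi/41)/(cos(pi/41) + 1).
≈ 20.469880274 (to 9 d.p.).
α=20, χ(Ḡ)=21; ϑ=41*cos(pi/41)/(cos(pi/41) + 1) lies between (both strict).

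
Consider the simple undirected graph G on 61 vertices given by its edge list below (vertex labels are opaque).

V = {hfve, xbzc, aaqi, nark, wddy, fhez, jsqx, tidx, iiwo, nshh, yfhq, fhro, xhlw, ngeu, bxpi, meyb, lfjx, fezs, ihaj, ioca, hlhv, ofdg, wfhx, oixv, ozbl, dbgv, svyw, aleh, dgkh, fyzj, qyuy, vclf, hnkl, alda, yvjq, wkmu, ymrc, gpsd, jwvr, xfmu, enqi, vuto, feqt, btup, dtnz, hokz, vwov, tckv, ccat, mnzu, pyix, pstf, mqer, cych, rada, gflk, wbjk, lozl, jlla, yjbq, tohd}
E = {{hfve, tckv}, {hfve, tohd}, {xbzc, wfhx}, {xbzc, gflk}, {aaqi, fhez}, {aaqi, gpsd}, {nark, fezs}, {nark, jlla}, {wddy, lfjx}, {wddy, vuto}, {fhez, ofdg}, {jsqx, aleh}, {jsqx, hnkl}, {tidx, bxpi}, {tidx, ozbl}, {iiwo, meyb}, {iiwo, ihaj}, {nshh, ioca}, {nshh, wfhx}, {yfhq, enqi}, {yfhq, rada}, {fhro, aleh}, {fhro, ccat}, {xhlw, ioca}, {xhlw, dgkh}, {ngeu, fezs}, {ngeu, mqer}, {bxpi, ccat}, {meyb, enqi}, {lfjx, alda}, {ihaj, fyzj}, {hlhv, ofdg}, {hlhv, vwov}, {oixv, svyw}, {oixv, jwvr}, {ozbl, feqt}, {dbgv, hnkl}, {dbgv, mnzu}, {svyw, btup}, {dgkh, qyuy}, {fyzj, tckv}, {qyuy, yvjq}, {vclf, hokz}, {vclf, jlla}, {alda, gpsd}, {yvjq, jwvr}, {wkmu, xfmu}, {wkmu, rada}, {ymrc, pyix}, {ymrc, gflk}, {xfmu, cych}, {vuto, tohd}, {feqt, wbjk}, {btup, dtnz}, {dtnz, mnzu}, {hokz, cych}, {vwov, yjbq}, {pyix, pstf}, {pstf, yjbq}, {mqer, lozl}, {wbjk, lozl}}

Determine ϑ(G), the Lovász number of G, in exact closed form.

Vertex nshh has 2 neighbors: ioca, wfhx.
N(hlhv) = {ofdg, vwov}, |N(hlhv)| = 2.
N(ozbl) = {tidx, feqt}, |N(ozbl)| = 2.
N(gpsd) = {aaqi, alda}, |N(gpsd)| = 2.
61-vertex 2-regular graph: a single 61-cycle (edge-transitive).
The 31 distinct eigenvalues: [2.0, 1.9894, 1.9577, 1.9053, 1.8326, 1.7406, 1.6301, 1.5023, 1.3585, 1.2004, 1.0296, 0.8478, 0.6571, 0.4594, 0.2568, 0.0515, -0.1544, -0.3586, -0.559, -0.7535, -0.94, -1.1165, -1.2812, -1.4323, -1.5682, -1.6876, -1.789, -1.8714, -1.9341, -1.9762, -1.9973].
ϑ = −N·λ_min/(λ_max−λ_min) = −61·(-2*cos(pi/61))/(2−(-2*cos(pi/61))) = 61*cos(pi/61)/(cos(pi/61) + 1).
≈ 30.47977 (to 5 d.p.).
30 ≤ 61*cos(pi/61)/(cos(pi/61) + 1) ≤ 31: both strict.

61*cos(pi/61)/(cos(pi/61) + 1)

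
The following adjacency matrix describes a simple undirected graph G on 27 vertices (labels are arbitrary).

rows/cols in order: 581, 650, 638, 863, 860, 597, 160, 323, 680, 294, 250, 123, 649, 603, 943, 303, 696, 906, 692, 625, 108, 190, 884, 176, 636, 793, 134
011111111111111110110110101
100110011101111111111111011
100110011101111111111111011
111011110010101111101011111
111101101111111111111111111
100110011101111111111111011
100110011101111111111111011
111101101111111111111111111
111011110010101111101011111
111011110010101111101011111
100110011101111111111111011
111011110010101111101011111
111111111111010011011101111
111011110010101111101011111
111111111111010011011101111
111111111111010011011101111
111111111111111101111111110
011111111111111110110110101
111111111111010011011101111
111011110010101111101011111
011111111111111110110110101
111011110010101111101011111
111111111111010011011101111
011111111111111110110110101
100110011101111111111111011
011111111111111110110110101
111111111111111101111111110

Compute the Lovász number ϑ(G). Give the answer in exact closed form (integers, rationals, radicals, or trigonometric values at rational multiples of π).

7

N(303) = {581, 650, 638, 863, 860, 597, 160, 323, 680, 294, 250, 123, 603, 696, 906, 625, 108, 190, 176, 636, 793, 134}, |N(303)| = 22.
Vertex 176 has 22 neighbors: 650, 638, 863, 860, 597, 160, 323, 680, 294, 250, 123, 649, 603, 943, 303, 696, 692, 625, 190, 884, 636, 134.
deg(190) = 20; N(190) = {581, 650, 638, 860, 597, 160, 323, 250, 649, 943, 303, 696, 906, 692, 108, 884, 176, 636, 793, 134}.
N(581) = {650, 638, 863, 860, 597, 160, 323, 680, 294, 250, 123, 649, 603, 943, 303, 696, 692, 625, 190, 884, 636, 134}, |N(581)| = 22.
Complete multipartite on [7, 6, 5, 5, 2, 2]: sandwich collapses at ϑ=7.
≈ 7.00000 (to 5 d.p.).
Lovász sandwich 7 ≤ 7 ≤ 7: collapsed.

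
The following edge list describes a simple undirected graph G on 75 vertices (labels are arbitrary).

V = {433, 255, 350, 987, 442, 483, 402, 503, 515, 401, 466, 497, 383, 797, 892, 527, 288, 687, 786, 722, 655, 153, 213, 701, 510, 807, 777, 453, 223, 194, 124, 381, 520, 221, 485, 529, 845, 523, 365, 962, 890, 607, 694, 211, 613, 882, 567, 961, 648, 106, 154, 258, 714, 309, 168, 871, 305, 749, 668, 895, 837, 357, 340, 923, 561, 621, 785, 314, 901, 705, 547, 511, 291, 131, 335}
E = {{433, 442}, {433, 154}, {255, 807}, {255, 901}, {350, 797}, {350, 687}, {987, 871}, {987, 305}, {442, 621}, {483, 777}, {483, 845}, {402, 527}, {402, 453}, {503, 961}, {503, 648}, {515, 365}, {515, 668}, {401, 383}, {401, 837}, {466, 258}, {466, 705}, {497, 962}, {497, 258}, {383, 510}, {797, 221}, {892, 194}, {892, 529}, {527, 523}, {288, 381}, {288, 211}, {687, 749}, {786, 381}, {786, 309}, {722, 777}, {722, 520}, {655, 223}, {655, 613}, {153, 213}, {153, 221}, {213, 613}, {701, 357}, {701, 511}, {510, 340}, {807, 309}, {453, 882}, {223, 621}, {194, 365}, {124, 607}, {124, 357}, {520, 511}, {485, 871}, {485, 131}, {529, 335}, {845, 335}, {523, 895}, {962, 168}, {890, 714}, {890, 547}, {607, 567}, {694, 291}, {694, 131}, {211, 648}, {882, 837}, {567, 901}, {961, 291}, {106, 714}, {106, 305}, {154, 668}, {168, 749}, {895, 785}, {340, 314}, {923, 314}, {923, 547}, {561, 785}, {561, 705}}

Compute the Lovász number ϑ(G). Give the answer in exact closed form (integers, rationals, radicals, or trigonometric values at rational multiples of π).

Vertex 314 has 2 neighbors: 340, 923.
N(453) = {402, 882}, |N(453)| = 2.
N(335) = {529, 845}, |N(335)| = 2.
Vertex 401 has 2 neighbors: 383, 837.
Regular of degree 2 on 75 vertices: this is C_{75}, the 75-cycle.
The 38 distinct eigenvalues: [2.0, 1.993, 1.972, 1.9372, 1.8888, 1.8271, 1.7526, 1.6658, 1.5674, 1.4579, 1.3383, 1.2092, 1.0717, 0.9266, 0.775, 0.618, 0.4567, 0.2922, 0.1256, -0.0419, -0.2091, -0.3748, -0.5378, -0.6971, -0.8516, -1.0, -1.1414, -1.2748, -1.3993, -1.514, -1.618, -1.7107, -1.7914, -1.8596, -1.9146, -1.9563, -1.9842, -1.9982].
Lovász (edge-transitive): ϑ = −75·(-2*cos(pi/75))/((2)−(-2*cos(pi/75))) = 75*cos(pi/75)/(cos(pi/75) + 1).
≈ 37.4835 (to 4 d.p.).
Sandwich: α(G)=37 ≤ ϑ(G)=75*cos(pi/75)/(cos(pi/75) + 1) ≤ χ(Ḡ)=38 (both strict).

75*cos(pi/75)/(cos(pi/75) + 1)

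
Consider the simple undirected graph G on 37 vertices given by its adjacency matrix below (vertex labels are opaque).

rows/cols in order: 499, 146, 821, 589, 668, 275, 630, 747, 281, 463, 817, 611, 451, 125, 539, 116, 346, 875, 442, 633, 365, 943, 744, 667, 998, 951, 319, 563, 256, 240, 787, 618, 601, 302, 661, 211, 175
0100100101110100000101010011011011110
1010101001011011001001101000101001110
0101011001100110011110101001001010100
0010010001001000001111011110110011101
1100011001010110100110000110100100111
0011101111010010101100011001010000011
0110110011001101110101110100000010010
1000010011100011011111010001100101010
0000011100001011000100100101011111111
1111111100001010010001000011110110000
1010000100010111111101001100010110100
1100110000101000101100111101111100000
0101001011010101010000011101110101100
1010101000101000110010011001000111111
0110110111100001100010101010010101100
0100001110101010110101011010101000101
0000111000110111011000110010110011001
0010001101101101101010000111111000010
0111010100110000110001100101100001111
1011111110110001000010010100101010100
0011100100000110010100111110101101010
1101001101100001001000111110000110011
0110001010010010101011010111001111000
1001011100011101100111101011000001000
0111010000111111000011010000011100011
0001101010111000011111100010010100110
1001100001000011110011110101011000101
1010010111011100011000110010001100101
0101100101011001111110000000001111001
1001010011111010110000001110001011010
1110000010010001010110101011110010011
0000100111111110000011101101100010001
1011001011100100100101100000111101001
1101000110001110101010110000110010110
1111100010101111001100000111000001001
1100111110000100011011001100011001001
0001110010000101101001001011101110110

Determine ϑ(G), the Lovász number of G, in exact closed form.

sqrt(37)

N(821) = {146, 589, 275, 630, 463, 817, 125, 539, 875, 442, 633, 365, 744, 998, 563, 787, 601, 661}, |N(821)| = 18.
Vertex 365 has 18 neighbors: 821, 589, 668, 747, 125, 539, 875, 633, 744, 667, 998, 951, 319, 256, 787, 618, 302, 211.
deg(175) = 18; N(175) = {589, 668, 275, 281, 125, 116, 346, 442, 943, 998, 319, 563, 256, 787, 618, 601, 661, 211}.
deg(319) = 18; N(319) = {499, 589, 668, 463, 539, 116, 346, 875, 365, 943, 744, 667, 951, 563, 240, 787, 661, 175}.
37-vertex 18-regular graph: SR(37,18,8,9) — a Paley graph.
spec(A) ≈ [18.0, 2.54138, -3.54138] (distinct, 5 d.p.).
Lovász (edge-transitive): ϑ = −37·(-sqrt(37)/2 - 1/2)/((18)−(-sqrt(37)/2 - 1/2)) = sqrt(37).
ϑ(G) ≈ 6.082762530.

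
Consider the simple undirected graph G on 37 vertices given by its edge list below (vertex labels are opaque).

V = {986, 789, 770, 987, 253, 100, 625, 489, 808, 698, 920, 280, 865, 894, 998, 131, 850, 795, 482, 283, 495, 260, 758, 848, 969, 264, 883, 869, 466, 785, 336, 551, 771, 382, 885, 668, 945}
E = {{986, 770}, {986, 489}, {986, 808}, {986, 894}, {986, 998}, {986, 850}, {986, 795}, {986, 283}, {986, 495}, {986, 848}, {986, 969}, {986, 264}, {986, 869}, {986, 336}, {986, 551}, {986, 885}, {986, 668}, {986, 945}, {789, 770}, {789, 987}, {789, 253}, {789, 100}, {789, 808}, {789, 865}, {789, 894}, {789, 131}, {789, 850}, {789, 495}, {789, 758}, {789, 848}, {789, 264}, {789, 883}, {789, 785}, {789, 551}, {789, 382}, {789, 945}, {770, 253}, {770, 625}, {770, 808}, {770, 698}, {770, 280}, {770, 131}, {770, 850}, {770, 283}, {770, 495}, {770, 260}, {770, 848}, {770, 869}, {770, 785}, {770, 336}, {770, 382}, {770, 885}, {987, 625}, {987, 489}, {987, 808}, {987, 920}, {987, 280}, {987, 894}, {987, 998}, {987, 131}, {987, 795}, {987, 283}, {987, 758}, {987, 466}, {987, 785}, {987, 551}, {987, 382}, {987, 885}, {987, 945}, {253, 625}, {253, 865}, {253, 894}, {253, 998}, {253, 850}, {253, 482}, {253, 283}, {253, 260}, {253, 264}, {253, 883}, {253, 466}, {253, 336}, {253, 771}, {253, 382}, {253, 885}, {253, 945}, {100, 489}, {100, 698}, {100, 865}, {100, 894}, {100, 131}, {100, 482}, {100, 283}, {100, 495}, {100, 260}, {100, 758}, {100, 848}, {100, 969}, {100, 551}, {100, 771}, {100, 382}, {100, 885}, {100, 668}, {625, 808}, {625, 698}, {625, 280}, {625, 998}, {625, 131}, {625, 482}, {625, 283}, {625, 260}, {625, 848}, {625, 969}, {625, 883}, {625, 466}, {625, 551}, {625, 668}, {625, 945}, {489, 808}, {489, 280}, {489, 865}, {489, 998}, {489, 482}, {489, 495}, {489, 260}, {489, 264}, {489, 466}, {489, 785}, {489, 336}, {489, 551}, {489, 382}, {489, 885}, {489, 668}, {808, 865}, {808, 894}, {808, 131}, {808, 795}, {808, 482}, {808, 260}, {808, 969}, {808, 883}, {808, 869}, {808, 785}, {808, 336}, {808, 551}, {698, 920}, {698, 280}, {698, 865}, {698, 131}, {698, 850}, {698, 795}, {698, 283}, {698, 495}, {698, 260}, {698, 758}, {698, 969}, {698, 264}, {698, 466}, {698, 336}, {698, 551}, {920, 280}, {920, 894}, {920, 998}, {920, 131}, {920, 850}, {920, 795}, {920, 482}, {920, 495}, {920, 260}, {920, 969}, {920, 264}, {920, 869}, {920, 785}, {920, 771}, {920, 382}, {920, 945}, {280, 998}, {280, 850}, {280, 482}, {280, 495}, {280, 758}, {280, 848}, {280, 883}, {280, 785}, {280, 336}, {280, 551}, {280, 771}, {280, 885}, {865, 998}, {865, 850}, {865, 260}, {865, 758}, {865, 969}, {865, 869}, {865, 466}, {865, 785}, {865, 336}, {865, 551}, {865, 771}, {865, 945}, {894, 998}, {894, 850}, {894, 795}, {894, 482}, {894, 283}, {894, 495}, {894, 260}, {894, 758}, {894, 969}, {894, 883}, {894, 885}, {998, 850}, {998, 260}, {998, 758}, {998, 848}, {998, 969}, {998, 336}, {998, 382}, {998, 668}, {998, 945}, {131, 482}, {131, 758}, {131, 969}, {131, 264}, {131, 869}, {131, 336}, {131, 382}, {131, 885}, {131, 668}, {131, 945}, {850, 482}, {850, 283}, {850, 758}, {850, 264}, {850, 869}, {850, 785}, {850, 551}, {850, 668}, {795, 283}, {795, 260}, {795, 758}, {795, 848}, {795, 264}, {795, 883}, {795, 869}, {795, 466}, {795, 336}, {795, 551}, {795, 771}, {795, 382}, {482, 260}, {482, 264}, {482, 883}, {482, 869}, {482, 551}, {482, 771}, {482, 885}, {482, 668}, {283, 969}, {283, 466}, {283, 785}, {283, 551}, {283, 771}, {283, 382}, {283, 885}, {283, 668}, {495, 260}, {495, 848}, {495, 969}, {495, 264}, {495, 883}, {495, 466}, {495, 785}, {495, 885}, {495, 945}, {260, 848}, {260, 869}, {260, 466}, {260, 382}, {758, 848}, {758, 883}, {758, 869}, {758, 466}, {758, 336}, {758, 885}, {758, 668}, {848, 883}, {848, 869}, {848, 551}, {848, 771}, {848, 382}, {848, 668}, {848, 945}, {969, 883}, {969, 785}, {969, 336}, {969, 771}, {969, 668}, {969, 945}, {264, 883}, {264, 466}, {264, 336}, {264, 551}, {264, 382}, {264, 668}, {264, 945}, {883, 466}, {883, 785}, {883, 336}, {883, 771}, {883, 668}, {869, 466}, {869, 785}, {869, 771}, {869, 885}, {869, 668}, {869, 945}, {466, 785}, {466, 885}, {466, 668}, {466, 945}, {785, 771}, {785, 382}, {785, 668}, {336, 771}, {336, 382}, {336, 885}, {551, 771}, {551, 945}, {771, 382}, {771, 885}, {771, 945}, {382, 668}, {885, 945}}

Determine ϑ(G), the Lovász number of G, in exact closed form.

sqrt(37)

Vertex 466 has 18 neighbors: 987, 253, 625, 489, 698, 865, 795, 283, 495, 260, 758, 264, 883, 869, 785, 885, 668, 945.
deg(495) = 18; N(495) = {986, 789, 770, 100, 489, 698, 920, 280, 894, 260, 848, 969, 264, 883, 466, 785, 885, 945}.
Vertex 850 has 18 neighbors: 986, 789, 770, 253, 698, 920, 280, 865, 894, 998, 482, 283, 758, 264, 869, 785, 551, 668.
N(869) = {986, 770, 808, 920, 865, 131, 850, 795, 482, 260, 758, 848, 466, 785, 771, 885, 668, 945}, |N(869)| = 18.
Every vertex has degree 18 (N=37); SR(37,18,8,9) — a Paley graph.
spec(A) ≈ [18.0, 2.541, -3.541] (distinct, 3 d.p.).
With N=37: ϑ(G) = 37·(-(-sqrt(37)/2 - 1/2))/(18−(-sqrt(37)/2 - 1/2)) = sqrt(37).
= 6.08276… (decimal).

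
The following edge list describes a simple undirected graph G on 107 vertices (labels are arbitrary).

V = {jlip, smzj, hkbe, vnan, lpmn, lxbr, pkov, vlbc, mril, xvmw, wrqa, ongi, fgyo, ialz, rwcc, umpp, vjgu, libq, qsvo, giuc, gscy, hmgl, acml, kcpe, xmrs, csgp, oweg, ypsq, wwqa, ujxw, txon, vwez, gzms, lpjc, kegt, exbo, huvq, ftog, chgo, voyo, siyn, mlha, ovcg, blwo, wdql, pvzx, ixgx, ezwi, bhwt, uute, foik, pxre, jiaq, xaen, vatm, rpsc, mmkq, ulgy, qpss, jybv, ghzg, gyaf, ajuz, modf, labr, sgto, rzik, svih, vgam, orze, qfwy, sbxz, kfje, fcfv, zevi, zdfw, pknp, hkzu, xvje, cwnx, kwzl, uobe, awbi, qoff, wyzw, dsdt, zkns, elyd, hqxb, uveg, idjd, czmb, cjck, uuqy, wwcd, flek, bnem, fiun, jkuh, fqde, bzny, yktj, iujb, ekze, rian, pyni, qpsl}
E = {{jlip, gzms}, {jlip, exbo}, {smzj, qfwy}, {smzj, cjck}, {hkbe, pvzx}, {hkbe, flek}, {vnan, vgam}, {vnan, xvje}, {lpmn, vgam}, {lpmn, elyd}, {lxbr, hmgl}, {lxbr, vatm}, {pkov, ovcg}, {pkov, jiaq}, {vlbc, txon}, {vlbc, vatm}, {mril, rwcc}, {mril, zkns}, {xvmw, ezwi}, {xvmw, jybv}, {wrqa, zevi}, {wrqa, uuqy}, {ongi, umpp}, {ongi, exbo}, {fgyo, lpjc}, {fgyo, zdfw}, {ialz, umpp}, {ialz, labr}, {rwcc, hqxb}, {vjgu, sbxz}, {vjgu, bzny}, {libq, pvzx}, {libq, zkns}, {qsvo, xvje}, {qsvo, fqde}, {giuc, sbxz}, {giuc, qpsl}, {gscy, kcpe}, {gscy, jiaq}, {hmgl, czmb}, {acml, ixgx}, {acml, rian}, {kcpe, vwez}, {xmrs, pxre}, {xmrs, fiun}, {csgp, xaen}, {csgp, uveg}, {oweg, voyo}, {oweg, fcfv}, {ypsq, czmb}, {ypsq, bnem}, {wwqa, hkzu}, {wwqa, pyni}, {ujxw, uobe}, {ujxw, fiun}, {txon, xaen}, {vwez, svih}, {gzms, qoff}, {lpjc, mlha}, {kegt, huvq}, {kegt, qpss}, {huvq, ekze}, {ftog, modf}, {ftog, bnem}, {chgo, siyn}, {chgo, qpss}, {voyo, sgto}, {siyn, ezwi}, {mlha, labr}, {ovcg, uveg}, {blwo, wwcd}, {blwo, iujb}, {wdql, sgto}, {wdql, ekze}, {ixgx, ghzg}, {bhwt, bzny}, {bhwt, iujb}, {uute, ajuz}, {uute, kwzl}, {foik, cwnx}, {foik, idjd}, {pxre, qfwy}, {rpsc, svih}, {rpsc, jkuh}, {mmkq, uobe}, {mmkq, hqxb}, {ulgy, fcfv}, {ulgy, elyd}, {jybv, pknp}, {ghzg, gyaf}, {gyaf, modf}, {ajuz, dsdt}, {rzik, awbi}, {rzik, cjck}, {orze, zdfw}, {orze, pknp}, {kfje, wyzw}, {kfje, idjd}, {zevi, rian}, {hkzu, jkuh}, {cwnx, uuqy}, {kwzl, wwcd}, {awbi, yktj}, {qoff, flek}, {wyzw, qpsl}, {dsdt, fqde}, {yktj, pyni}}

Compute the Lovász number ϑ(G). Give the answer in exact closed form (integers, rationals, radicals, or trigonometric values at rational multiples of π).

107*cos(pi/107)/(cos(pi/107) + 1)

deg(ixgx) = 2; N(ixgx) = {acml, ghzg}.
N(xaen) = {csgp, txon}, |N(xaen)| = 2.
Vertex foik has 2 neighbors: cwnx, idjd.
deg(rian) = 2; N(rian) = {acml, zevi}.
Every vertex has degree 2 (N=107); connected 2-regular on 107 ⇒ C_{107}.
Distinct eigenvalues (to 6 d.p.): [2.0, 1.996553, 1.986223, 1.969046, 1.945082, 1.914413, 1.877144, 1.833404, 1.783344, 1.727137, 1.664975, 1.597075, 1.523668, 1.44501, 1.36137, 1.273037, 1.180316, 1.083526, 0.983001, 0.879087, 0.772143, 0.662537, 0.550647, 0.43686, 0.321566, 0.205163, 0.088054, -0.02936, -0.146672, -0.263478, -0.379376, -0.493966, -0.606854, -0.717649, -0.825971, -0.931446, -1.033709, -1.132409, -1.227206, -1.317772, -1.403795, -1.484979, -1.561044, -1.631728, -1.696787, -1.755997, -1.809154, -1.856074, -1.896596, -1.930579, -1.957908, -1.978487, -1.992247, -1.999138].
ϑ = −N·λ_min/(λ_max−λ_min) = −107·(-2*cos(pi/107))/(2−(-2*cos(pi/107))) = 107*cos(pi/107)/(cos(pi/107) + 1).
≈ 53.48847 (to 5 d.p.).
Lovász sandwich 53 ≤ 107*cos(pi/107)/(cos(pi/107) + 1) ≤ 54: both strict.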